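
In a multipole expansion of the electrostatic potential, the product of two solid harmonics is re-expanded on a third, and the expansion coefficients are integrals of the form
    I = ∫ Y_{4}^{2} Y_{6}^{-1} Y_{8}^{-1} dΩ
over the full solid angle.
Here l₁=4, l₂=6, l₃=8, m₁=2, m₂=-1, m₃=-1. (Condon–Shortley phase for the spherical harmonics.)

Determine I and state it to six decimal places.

0.090784

Checks pass: Σm=0; 18 even; l₃=8∈[2,10].
(2·4+1)(2·6+1)(2·8+1) = 1989
Δ: 2! 6! 10! / 19! → 1/23279256
sum: t=0:+1/1658880 t=1:−1/518400 t=2:+1/1658880 = -1/1382400
3j²(4 6 8; 0 0 0) = Δ·Π!·Σ² = 504/46189  (sign -1)
sum: t=0:+1/1382400 t=1:−1/2073600 t=2:+1/43545600 = 23/87091200
3j²(4 6 8; 2 -1 -1) = Δ·Π!·Σ² = 2645/554268  (sign -1)
combine: 4πI² = 1989·504/46189·2645/554268 = 999810/9653501
take √, sign +1: I = 0.09078443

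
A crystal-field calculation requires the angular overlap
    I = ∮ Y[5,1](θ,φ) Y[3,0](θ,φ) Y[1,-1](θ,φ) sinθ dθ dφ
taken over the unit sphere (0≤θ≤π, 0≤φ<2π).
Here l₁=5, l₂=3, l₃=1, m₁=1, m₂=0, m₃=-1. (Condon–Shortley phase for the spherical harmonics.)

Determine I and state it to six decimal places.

0.000000

triangle: need 2≤l₃≤8, have 1; I=0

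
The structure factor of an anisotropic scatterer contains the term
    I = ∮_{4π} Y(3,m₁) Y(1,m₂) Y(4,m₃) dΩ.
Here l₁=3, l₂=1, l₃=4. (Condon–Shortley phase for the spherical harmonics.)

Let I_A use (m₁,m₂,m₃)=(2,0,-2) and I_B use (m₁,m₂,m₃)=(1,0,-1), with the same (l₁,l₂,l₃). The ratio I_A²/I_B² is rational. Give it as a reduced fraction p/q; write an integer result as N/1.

Shared (l₁,l₂,l₃)=(3,1,4): N and (l;000)² cancel in I_A²/I_B².
A: Δ = 0!·6!·2!/9! = 1/252; Racah Σ t=0..0: t=0:+1/120 = 1/120; ⇒ 3j(3 1 4; 2 0 -2)² = 1/21, sgn +1
B: Δ = 0!·6!·2!/9! = 1/252; Racah Σ t=0..0: t=0:+1/48 = 1/48; ⇒ 3j(3 1 4; 1 0 -1)² = 5/84, sgn -1
I_A²/I_B² = (1/21)/(5/84) = 4/5

4/5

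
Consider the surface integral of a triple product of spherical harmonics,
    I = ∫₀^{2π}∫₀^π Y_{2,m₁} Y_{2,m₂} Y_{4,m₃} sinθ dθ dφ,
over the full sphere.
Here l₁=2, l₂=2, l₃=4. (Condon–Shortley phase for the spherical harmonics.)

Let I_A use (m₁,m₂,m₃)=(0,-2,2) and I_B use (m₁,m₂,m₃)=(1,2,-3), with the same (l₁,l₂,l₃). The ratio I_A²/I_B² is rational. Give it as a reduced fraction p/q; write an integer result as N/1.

3/7

l's match ⇒ only the (l;m) 3-j factors differ between A and B.
A: triangle coeff Δ(2,2,4) = 1/630; Σ_t [0,0]: t=0:+1/96 = 1/96; (3j)²=1/42 [(2 2 4; 0 -2 2)], sign=+1
B: triangle coeff Δ(2,2,4) = 1/630; Σ_t [0,0]: t=0:+1/144 = 1/144; (3j)²=1/18 [(2 2 4; 1 2 -3)], sign=-1
I_A²/I_B² = (1/42)/(1/18) = 3/7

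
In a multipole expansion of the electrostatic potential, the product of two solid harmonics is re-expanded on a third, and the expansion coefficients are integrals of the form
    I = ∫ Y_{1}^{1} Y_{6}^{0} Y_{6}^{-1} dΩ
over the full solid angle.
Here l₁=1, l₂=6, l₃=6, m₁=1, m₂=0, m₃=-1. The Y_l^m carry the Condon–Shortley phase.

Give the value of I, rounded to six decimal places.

0.000000

l₁+l₂+l₃=13 is odd: 3j(l;000)=0 ⇒ I=0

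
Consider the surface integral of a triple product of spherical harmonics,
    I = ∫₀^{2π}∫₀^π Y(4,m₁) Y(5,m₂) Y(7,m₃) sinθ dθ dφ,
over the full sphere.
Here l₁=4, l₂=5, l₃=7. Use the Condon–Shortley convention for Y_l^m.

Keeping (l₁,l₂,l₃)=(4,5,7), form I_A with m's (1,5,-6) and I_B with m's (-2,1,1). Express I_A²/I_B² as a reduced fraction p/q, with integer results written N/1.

l's match ⇒ only the (l;m) 3-j factors differ between A and B.
A: triangle coeff Δ(4,5,7) = 1/6126120; Σ_t [2,2]: t=2:+1/9676800 = 1/9676800; (3j)²=27/952 [(4 5 7; 1 5 -6)], sign=-1
B: triangle coeff Δ(4,5,7) = 1/6126120; Σ_t [0,2]: t=0:+1/2073600 t=1:−1/86400 t=2:+1/55296 = 29/4147200; (3j)²=841/145860 [(4 5 7; -2 1 1)], sign=+1
I_A²/I_B² = (27/952)/(841/145860) = 57915/11774

57915/11774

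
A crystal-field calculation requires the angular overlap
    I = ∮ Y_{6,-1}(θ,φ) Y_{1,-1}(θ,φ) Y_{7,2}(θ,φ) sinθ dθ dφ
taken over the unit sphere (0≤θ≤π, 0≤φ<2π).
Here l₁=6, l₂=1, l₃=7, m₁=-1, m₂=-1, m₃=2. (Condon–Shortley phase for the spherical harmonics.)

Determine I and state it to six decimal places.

Checks pass: Σm=0; 14 even; l₃=7∈[5,7].
(2·6+1)(2·1+1)(2·7+1) = 585
Δ: 0! 12! 2! / 15! → 1/1365
sum: t=0:+1/518400 = 1/518400
3j²(6 1 7; 0 0 0) = Δ·Π!·Σ² = 7/195  (sign -1)
sum: t=0:+1/1209600 = 1/1209600
3j²(6 1 7; -1 -1 2) = Δ·Π!·Σ² = 12/455  (sign -1)
combine: 4πI² = 585·7/195·12/455 = 36/65
take √, sign +1: I = 0.20993732

0.209937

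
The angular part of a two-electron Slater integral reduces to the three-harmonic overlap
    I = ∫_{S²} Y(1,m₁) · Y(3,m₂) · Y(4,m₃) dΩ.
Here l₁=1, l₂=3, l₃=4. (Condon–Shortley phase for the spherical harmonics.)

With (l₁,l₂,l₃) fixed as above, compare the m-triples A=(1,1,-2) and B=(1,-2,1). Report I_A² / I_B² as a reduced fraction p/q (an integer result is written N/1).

5/1

Same 1,3,4: normalisation and zero-m 3j drop out of the ratio.
A: Δ: 0! 2! 6! / 9! → 1/252; sum: t=0:+1/96 = 1/96; 3j²(1 3 4; 1 1 -2) = Δ·Π!·Σ² = 5/84  (sign +1)
B: Δ: 0! 2! 6! / 9! → 1/252; sum: t=0:+1/240 = 1/240; 3j²(1 3 4; 1 -2 1) = Δ·Π!·Σ² = 1/84  (sign -1)
I_A²/I_B² = (5/84)/(1/84) = 5/1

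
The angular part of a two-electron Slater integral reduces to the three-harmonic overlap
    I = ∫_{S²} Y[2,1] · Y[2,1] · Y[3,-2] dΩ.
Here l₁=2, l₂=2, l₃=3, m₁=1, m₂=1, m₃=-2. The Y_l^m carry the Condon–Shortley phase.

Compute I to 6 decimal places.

0.000000

Σlᵢ=7 odd — θ-integrand is odd under cosθ→−cosθ; I=0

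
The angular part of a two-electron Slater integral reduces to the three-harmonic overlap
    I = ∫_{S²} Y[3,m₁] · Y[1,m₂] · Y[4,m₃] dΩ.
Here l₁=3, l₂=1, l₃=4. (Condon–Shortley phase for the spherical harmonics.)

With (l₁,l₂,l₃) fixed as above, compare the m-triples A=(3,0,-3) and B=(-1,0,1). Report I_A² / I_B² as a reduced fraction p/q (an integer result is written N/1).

7/15

Same 3,1,4: normalisation and zero-m 3j drop out of the ratio.
A: Δ: 0! 6! 2! / 9! → 1/252; sum: t=0:+1/720 = 1/720; 3j²(3 1 4; 3 0 -3) = Δ·Π!·Σ² = 1/36  (sign -1)
B: Δ: 0! 6! 2! / 9! → 1/252; sum: t=0:+1/48 = 1/48; 3j²(3 1 4; -1 0 1) = Δ·Π!·Σ² = 5/84  (sign -1)
I_A²/I_B² = (1/36)/(5/84) = 7/15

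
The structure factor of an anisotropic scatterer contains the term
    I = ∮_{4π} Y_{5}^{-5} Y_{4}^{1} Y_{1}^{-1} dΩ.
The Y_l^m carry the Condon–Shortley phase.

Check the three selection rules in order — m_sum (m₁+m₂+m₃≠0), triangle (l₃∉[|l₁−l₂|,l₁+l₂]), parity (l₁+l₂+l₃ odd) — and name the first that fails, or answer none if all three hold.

m₁+m₂+m₃ = -5 + 1 − 1 = -5  ✗
triangle: |5−4|=1 ≤ l₃=1 ≤ 5+4=9
parity: l₁+l₂+l₃ = 10 is even

m_sum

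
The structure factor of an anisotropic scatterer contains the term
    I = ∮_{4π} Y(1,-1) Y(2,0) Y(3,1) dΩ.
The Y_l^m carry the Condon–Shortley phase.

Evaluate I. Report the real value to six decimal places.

-0.202301

Checks pass: Σm=0; 6 even; l₃=3∈[1,3].
(2·1+1)(2·2+1)(2·3+1) = 105
Δ: 0! 2! 4! / 7! → 1/105
sum: t=0:+1/4 = 1/4
3j²(1 2 3; 0 0 0) = Δ·Π!·Σ² = 3/35  (sign -1)
sum: t=0:+1/8 = 1/8
3j²(1 2 3; -1 0 1) = Δ·Π!·Σ² = 2/35  (sign +1)
combine: 4πI² = 105·3/35·2/35 = 18/35
take √, sign -1: I = -0.20230066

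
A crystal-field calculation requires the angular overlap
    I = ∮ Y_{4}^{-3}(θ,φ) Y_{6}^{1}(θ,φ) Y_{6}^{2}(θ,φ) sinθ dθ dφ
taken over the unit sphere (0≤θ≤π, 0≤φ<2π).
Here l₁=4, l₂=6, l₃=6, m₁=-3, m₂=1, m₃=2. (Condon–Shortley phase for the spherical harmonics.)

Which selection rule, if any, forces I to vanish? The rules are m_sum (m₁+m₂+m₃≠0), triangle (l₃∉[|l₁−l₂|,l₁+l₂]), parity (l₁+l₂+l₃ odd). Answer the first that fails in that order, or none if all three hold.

azimuthal sum: -3 + 1 + 2 = 0  ✓
2 ≤ 6 ≤ 10 (triangle on l)  ✓
L = 4 + 6 + 6 = 16 (even)  ✓

none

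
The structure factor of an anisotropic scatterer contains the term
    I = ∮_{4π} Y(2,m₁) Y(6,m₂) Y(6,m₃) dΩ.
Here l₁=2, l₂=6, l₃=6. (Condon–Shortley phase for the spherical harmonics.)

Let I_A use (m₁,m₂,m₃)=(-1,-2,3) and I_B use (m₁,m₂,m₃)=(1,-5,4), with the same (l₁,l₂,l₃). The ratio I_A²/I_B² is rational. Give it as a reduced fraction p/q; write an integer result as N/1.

50/99

Shared (l₁,l₂,l₃)=(2,6,6): N and (l;000)² cancel in I_A²/I_B².
A: Δ = 2!·2!·10!/15! = 1/90090; Racah Σ t=1..2: t=1:−1/60480 t=2:+1/161280 = -1/96768; ⇒ 3j(2 6 6; -1 -2 3)² = 15/1001, sgn +1
B: Δ = 2!·2!·10!/15! = 1/90090; Racah Σ t=0..1: t=0:+1/725760 t=1:−1/7257600 = 1/806400; ⇒ 3j(2 6 6; 1 -5 4)² = 27/910, sgn +1
I_A²/I_B² = (15/1001)/(27/910) = 50/99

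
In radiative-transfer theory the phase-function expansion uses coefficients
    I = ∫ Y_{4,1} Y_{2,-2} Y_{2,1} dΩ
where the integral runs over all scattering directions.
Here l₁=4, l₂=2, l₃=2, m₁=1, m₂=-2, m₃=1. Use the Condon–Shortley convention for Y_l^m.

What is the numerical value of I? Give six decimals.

Rules hold: Σm=0, L=8 even, 2≤2≤6.
N = 9·5·5 = 225
Δ = 4!·4!·0!/9! = 1/630
Racah Σ t=2..2: t=2:+1/16 = 1/16
⇒ 3j(4 2 2; 0 0 0)² = 2/35, sgn +1
Racah Σ t=0..0: t=0:+1/144 = 1/144
⇒ 3j(4 2 2; 1 -2 1)² = 1/126, sgn -1
4πI² = N·(3j₀)²·(3jₘ)² = 5/49
I = -1·√(0.102041/4π) = -0.09011188

-0.090112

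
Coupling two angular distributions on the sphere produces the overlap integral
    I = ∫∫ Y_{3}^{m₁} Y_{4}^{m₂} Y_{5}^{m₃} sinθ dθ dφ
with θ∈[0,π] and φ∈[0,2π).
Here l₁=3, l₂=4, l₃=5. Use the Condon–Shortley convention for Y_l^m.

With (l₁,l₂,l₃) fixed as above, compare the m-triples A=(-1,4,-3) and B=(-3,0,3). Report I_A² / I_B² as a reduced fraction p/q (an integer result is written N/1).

Shared (l₁,l₂,l₃)=(3,4,5): N and (l;000)² cancel in I_A²/I_B².
A: Δ = 2!·4!·6!/13! = 1/180180; Racah Σ t=2..2: t=2:+1/5760 = 1/5760; ⇒ 3j(3 4 5; -1 4 -3)² = 56/2145, sgn +1
B: Δ = 2!·4!·6!/13! = 1/180180; Racah Σ t=2..2: t=2:+1/2304 = 1/2304; ⇒ 3j(3 4 5; -3 0 3)² = 5/143, sgn +1
I_A²/I_B² = (56/2145)/(5/143) = 56/75

56/75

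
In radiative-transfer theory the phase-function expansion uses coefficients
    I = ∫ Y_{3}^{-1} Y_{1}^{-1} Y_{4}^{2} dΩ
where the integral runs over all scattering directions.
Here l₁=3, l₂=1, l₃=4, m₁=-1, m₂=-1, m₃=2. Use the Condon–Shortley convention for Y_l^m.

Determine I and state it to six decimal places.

m-sum 0 ✓  L=8 even ✓  2≤4≤4 ✓
Π(2lᵢ+1) = 7×3×9 = 189
triangle coeff Δ(3,1,4) = 1/252
Σ_t [0,0]: t=0:+1/36 = 1/36
(3j)²=4/63 [(3 1 4; 0 0 0)], sign=+1
Σ_t [0,0]: t=0:+1/96 = 1/96
(3j)²=5/84 [(3 1 4; -1 -1 2)], sign=+1
⇒ 4πI² = 5/7
I = (+1)√(5/7/(4π)) = 0.23841361

0.238414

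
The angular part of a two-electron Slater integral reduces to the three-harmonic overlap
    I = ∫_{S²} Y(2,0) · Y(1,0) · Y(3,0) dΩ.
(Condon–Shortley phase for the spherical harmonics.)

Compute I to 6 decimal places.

0.247767

Rules hold: Σm=0, L=6 even, 1≤3≤3.
N = 5·3·7 = 105
Δ = 0!·4!·2!/7! = 1/105
Racah Σ t=0..0: t=0:+1/4 = 1/4
⇒ 3j(2 1 3; 0 0 0)² = 3/35, sgn -1
(m-triple is (0,0,0) — same symbol as above.)
4πI² = N·(3j₀)²·(3jₘ)² = 27/35
I = +1·√(0.771429/4π) = 0.24776670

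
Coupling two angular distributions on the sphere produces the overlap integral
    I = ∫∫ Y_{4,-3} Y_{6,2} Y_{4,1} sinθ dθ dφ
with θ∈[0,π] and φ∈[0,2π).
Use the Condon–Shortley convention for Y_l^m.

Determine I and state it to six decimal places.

m-sum 0 ✓  L=14 even ✓  2≤4≤10 ✓
Π(2lᵢ+1) = 9×13×9 = 1053
triangle coeff Δ(4,6,4) = 1/1261260
Σ_t [2,4]: t=2:+1/4608 t=3:−1/1296 t=4:+1/4608 = -7/20736
(3j)²=20/1287 [(4 6 4; 0 0 0)], sign=-1
Σ_t [5,6]: t=5:−1/8640 t=6:+1/34560 = -1/11520
(3j)²=3/143 [(4 6 4; -3 2 1)], sign=+1
⇒ 4πI² = 540/1573
I = (-1)√(540/1573/(4π)) = -0.16528277

-0.165283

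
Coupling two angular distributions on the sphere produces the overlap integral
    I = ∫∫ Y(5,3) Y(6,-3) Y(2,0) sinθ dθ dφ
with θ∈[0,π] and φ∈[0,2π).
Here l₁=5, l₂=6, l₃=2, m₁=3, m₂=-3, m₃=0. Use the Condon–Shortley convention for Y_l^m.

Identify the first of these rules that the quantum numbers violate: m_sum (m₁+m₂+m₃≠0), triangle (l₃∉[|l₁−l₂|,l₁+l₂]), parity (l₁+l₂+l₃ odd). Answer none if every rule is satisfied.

parity

azimuthal sum: 3 − 3 + 0 = 0  ✓
1 ≤ 2 ≤ 11 (triangle on l)  ✓
L = 5 + 6 + 2 = 13 (odd)  ✗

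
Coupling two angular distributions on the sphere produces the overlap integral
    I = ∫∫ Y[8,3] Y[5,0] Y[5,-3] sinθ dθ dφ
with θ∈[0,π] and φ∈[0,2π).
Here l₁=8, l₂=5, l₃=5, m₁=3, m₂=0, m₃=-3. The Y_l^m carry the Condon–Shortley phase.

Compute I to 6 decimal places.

Checks pass: Σm=0; 18 even; l₃=5∈[3,13].
(2·8+1)(2·5+1)(2·5+1) = 2057
Δ: 8! 8! 2! / 19! → 1/37413090
sum: t=3:−1/1036800 t=4:+1/331776 t=5:−1/1036800 = 1/921600
3j²(8 5 5; 0 0 0) = Δ·Π!·Σ² = 490/46189  (sign -1)
sum: t=3:−1/2073600 t=4:+1/2903040 t=5:−1/58060800 = -1/6451200
3j²(8 5 5; 3 0 -3) = Δ·Π!·Σ² = 15/4199  (sign -1)
combine: 4πI² = 2057·490/46189·15/4199 = 80850/1037153
take √, sign +1: I = 0.07876144

0.078761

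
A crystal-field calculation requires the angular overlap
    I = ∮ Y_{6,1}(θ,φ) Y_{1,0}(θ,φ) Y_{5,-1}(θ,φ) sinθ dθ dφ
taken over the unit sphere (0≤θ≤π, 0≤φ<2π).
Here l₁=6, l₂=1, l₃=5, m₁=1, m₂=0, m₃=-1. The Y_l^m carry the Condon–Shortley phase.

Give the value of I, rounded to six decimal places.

-0.241725

Checks pass: Σm=0; 12 even; l₃=5∈[5,7].
(2·6+1)(2·1+1)(2·5+1) = 429
Δ: 2! 10! 0! / 13! → 1/858
sum: t=1:−1/14400 = -1/14400
3j²(6 1 5; 0 0 0) = Δ·Π!·Σ² = 6/143  (sign +1)
sum: t=1:−1/17280 = -1/17280
3j²(6 1 5; 1 0 -1) = Δ·Π!·Σ² = 35/858  (sign -1)
combine: 4πI² = 429·6/143·35/858 = 105/143
take √, sign -1: I = -0.24172507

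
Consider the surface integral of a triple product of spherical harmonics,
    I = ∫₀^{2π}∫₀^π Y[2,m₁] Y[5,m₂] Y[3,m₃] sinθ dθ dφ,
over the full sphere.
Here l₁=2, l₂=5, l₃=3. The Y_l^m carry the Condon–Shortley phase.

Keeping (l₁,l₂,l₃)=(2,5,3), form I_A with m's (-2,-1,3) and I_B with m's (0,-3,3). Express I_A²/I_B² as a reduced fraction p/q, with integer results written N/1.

1/28

Same 2,5,3: normalisation and zero-m 3j drop out of the ratio.
A: Δ: 4! 0! 6! / 11! → 1/2310; sum: t=4:+1/17280 = 1/17280; 3j²(2 5 3; -2 -1 3) = Δ·Π!·Σ² = 1/2310  (sign +1)
B: Δ: 4! 0! 6! / 11! → 1/2310; sum: t=2:+1/2880 = 1/2880; 3j²(2 5 3; 0 -3 3) = Δ·Π!·Σ² = 2/165  (sign +1)
I_A²/I_B² = (1/2310)/(2/165) = 1/28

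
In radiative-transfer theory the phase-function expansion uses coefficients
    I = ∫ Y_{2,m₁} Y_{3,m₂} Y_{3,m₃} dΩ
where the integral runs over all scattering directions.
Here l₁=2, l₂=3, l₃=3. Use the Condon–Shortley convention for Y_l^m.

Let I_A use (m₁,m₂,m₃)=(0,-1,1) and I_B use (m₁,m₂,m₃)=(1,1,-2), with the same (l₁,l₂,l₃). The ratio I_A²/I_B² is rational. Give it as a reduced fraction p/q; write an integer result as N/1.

3/5

Same 2,3,3: normalisation and zero-m 3j drop out of the ratio.
A: Δ: 2! 2! 4! / 9! → 1/3780; sum: t=0:+1/16 t=1:−1/6 t=2:+1/96 = -3/32; 3j²(2 3 3; 0 -1 1) = Δ·Π!·Σ² = 3/140  (sign -1)
B: Δ: 2! 2! 4! / 9! → 1/3780; sum: t=0:+1/48 t=1:−1/12 = -1/16; 3j²(2 3 3; 1 1 -2) = Δ·Π!·Σ² = 1/28  (sign +1)
I_A²/I_B² = (3/140)/(1/28) = 3/5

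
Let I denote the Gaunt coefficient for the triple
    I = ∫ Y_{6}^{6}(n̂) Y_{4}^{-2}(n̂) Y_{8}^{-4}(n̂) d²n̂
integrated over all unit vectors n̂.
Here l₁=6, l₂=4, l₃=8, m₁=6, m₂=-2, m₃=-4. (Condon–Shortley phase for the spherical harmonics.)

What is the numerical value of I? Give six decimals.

-0.069625

Checks pass: Σm=0; 18 even; l₃=8∈[2,10].
(2·6+1)(2·4+1)(2·8+1) = 1989
Δ: 2! 10! 6! / 19! → 1/23279256
sum: t=0:+1/1658880 t=1:−1/518400 t=2:+1/1658880 = -1/1382400
3j²(6 4 8; 0 0 0) = Δ·Π!·Σ² = 504/46189  (sign -1)
sum: t=0:+1/348364800 = 1/348364800
3j²(6 4 8; 6 -2 -4) = Δ·Π!·Σ² = 165/58786  (sign +1)
combine: 4πI² = 1989·504/46189·165/58786 = 4860/79781
take √, sign -1: I = -0.06962472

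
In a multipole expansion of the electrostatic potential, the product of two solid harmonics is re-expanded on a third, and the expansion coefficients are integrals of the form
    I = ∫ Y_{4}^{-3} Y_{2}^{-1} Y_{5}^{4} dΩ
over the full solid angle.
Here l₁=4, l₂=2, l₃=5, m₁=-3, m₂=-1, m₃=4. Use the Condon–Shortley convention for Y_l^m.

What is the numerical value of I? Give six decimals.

0.000000

l₁+l₂+l₃=11 is odd: 3j(l;000)=0 ⇒ I=0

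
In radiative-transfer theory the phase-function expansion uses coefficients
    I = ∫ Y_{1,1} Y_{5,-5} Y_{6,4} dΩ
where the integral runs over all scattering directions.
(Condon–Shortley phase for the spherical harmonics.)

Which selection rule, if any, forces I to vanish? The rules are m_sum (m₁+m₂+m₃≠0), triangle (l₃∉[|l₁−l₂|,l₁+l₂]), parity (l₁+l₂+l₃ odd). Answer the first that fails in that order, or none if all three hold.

none

m₁+m₂+m₃ = 1 − 5 + 4 = 0  ✓
triangle: |1−5|=4 ≤ l₃=6 ≤ 1+5=6  ✓
parity: l₁+l₂+l₃ = 12 is even  ✓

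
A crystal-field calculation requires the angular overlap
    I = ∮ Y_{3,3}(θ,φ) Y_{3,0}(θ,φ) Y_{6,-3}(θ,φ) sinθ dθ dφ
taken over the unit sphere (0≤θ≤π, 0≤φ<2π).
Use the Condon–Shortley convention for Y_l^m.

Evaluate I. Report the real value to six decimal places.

Rules hold: Σm=0, L=12 even, 0≤6≤6.
N = 7·7·13 = 637
Δ = 0!·6!·6!/13! = 1/12012
Racah Σ t=0..0: t=0:+1/1296 = 1/1296
⇒ 3j(3 3 6; 0 0 0)² = 100/3003, sgn +1
Racah Σ t=0..0: t=0:+1/25920 = 1/25920
⇒ 3j(3 3 6; 3 0 -3)² = 1/143, sgn -1
4πI² = N·(3j₀)²·(3jₘ)² = 700/4719
I = -1·√(0.148337/4π) = -0.10864734

-0.108647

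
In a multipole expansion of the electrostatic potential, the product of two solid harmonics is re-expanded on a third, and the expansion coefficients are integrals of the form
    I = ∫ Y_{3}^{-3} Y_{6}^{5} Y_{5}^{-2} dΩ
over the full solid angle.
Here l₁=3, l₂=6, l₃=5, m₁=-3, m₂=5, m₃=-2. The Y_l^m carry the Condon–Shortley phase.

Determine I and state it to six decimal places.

m-sum 0 ✓  L=14 even ✓  3≤5≤9 ✓
Π(2lᵢ+1) = 7×13×11 = 1001
triangle coeff Δ(3,6,5) = 1/675675
Σ_t [1,3]: t=1:−1/8640 t=2:+1/2304 t=3:−1/8640 = 7/34560
(3j)²=7/429 [(3 6 5; 0 0 0)], sign=-1
Σ_t [4,4]: t=4:+1/241920 = 1/241920
(3j)²=2/91 [(3 6 5; -3 5 -2)], sign=-1
⇒ 4πI² = 14/39
I = (+1)√(14/39/(4π)) = 0.16901560

0.169016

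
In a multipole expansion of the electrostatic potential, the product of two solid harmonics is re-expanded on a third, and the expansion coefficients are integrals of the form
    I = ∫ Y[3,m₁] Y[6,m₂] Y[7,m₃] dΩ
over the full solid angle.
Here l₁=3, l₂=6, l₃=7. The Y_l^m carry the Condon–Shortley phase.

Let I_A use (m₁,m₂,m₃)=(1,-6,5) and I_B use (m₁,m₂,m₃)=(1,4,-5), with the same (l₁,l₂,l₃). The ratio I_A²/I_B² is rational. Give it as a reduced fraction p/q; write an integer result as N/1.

2376/841

Shared (l₁,l₂,l₃)=(3,6,7): N and (l;000)² cancel in I_A²/I_B².
A: Δ = 2!·4!·10!/17! = 1/2042040; Racah Σ t=0..0: t=0:+1/29030400 = 1/29030400; ⇒ 3j(3 6 7; 1 -6 5)² = 99/7735, sgn +1
B: Δ = 2!·4!·10!/17! = 1/2042040; Racah Σ t=0..2: t=0:+1/29030400 t=1:−1/2177280 t=2:+1/3870720 = -29/174182400; ⇒ 3j(3 6 7; 1 4 -5)² = 841/185640, sgn -1
I_A²/I_B² = (99/7735)/(841/185640) = 2376/841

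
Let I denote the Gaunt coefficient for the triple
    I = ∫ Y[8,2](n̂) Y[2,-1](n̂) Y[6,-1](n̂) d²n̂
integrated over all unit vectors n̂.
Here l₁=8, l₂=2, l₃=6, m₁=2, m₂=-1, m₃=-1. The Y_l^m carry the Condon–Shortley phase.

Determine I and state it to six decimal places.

0.227709

Rules hold: Σm=0, L=16 even, 6≤6≤10.
N = 17·5·13 = 1105
Δ = 4!·12!·0!/17! = 1/30940
Racah Σ t=2..2: t=2:+1/2073600 = 1/2073600
⇒ 3j(8 2 6; 0 0 0)² = 28/1105, sgn +1
Racah Σ t=1..1: t=1:−1/3628800 = -1/3628800
⇒ 3j(8 2 6; 2 -1 -1)² = 36/1547, sgn +1
4πI² = N·(3j₀)²·(3jₘ)² = 144/221
I = +1·√(0.651584/4π) = 0.22770899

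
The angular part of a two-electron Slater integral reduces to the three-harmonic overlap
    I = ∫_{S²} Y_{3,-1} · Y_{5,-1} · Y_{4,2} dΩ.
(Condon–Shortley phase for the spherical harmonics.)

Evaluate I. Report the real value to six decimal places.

m-sum 0 ✓  L=12 even ✓  2≤4≤8 ✓
Π(2lᵢ+1) = 7×11×9 = 693
triangle coeff Δ(3,5,4) = 1/180180
Σ_t [1,3]: t=1:−1/576 t=2:+1/144 t=3:−1/576 = 1/288
(3j)²=20/1001 [(3 5 4; 0 0 0)], sign=+1
Σ_t [2,4]: t=2:+1/384 t=3:−1/720 t=4:+1/34560 = 43/34560
(3j)²=1849/180180 [(3 5 4; -1 -1 2)], sign=+1
⇒ 4πI² = 1849/13013
I = (+1)√(1849/13013/(4π)) = 0.10633465

0.106335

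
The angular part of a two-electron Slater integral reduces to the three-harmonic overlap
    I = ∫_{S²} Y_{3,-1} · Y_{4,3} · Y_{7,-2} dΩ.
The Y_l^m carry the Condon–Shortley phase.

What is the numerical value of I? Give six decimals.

Rules hold: Σm=0, L=14 even, 1≤7≤7.
N = 7·9·15 = 945
Δ = 0!·6!·8!/15! = 1/45045
Racah Σ t=0..0: t=0:+1/20736 = 1/20736
⇒ 3j(3 4 7; 0 0 0)² = 35/1287, sgn -1
Racah Σ t=0..0: t=0:+1/241920 = 1/241920
⇒ 3j(3 4 7; -1 3 -2)² = 4/1001, sgn -1
4πI² = N·(3j₀)²·(3jₘ)² = 2100/20449
I = +1·√(0.102695/4π) = 0.09040005

0.090400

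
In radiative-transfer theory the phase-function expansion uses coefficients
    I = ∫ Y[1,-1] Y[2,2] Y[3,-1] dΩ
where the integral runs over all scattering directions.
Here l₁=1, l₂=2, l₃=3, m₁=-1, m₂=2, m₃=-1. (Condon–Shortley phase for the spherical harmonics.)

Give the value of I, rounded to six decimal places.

-0.082589

m-sum 0 ✓  L=6 even ✓  1≤3≤3 ✓
Π(2lᵢ+1) = 3×5×7 = 105
triangle coeff Δ(1,2,3) = 1/105
Σ_t [0,0]: t=0:+1/4 = 1/4
(3j)²=3/35 [(1 2 3; 0 0 0)], sign=-1
Σ_t [0,0]: t=0:+1/48 = 1/48
(3j)²=1/105 [(1 2 3; -1 2 -1)], sign=+1
⇒ 4πI² = 3/35
I = (-1)√(3/35/(4π)) = -0.08258890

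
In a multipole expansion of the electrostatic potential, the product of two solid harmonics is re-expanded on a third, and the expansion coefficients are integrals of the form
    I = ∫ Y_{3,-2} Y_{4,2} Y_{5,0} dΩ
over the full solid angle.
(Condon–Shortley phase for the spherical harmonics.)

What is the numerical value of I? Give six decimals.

m-sum 0 ✓  L=12 even ✓  1≤5≤7 ✓
Π(2lᵢ+1) = 7×9×11 = 693
triangle coeff Δ(3,4,5) = 1/180180
Σ_t [0,2]: t=0:+1/576 t=1:−1/144 t=2:+1/576 = -1/288
(3j)²=20/1001 [(3 4 5; 0 0 0)], sign=+1
Σ_t [1,2]: t=1:−1/2880 t=2:+1/576 = 1/720
(3j)²=80/3003 [(3 4 5; -2 2 0)], sign=-1
⇒ 4πI² = 4800/13013
I = (-1)√(4800/13013/(4π)) = -0.17132746

-0.171327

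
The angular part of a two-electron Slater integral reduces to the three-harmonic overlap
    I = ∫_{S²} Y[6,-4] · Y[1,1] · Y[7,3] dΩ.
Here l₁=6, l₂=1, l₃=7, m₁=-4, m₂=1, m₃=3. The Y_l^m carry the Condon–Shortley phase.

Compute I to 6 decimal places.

-0.085707

m-sum 0 ✓  L=14 even ✓  5≤7≤7 ✓
Π(2lᵢ+1) = 13×3×15 = 585
triangle coeff Δ(6,1,7) = 1/1365
Σ_t [0,0]: t=0:+1/518400 = 1/518400
(3j)²=7/195 [(6 1 7; 0 0 0)], sign=-1
Σ_t [0,0]: t=0:+1/14515200 = 1/14515200
(3j)²=2/455 [(6 1 7; -4 1 3)], sign=+1
⇒ 4πI² = 6/65
I = (-1)√(6/65/(4π)) = -0.08570655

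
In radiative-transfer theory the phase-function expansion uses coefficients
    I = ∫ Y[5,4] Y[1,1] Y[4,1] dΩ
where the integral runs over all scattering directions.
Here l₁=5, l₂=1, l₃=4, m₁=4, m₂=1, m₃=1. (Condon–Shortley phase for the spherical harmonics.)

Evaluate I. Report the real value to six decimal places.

4 + 1 + 1 = 6 ≠ 0: azimuthal integral kills it; I = 0

0.000000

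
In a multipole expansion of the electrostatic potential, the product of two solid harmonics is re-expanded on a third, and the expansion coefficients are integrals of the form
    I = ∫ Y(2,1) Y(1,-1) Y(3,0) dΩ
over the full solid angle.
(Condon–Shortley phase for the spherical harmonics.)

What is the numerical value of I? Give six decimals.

0.143048

Checks pass: Σm=0; 6 even; l₃=3∈[1,3].
(2·2+1)(2·1+1)(2·3+1) = 105
Δ: 0! 4! 2! / 7! → 1/105
sum: t=0:+1/4 = 1/4
3j²(2 1 3; 0 0 0) = Δ·Π!·Σ² = 3/35  (sign -1)
sum: t=0:+1/12 = 1/12
3j²(2 1 3; 1 -1 0) = Δ·Π!·Σ² = 1/35  (sign -1)
combine: 4πI² = 105·3/35·1/35 = 9/35
take √, sign +1: I = 0.14304817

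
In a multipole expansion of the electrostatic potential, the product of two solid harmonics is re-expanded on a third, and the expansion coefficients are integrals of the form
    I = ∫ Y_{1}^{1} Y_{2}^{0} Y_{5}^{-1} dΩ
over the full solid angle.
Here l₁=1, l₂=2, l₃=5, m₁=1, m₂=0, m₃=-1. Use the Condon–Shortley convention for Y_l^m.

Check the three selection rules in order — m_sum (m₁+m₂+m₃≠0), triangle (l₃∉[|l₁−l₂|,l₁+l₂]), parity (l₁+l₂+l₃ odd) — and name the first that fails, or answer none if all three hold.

azimuthal sum: 1 + 0 − 1 = 0  ✓
1 ≤ 5 ≤ 3 (triangle on l)  ✗
L = 1 + 2 + 5 = 8 (even)

triangle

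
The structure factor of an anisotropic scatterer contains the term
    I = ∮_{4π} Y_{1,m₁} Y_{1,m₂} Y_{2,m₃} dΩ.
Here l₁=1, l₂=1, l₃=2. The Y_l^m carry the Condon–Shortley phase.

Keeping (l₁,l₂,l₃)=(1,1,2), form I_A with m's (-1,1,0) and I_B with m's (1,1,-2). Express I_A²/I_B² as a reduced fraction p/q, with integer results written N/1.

1/6

l's match ⇒ only the (l;m) 3-j factors differ between A and B.
A: triangle coeff Δ(1,1,2) = 1/30; Σ_t [0,0]: t=0:+1/4 = 1/4; (3j)²=1/30 [(1 1 2; -1 1 0)], sign=+1
B: triangle coeff Δ(1,1,2) = 1/30; Σ_t [0,0]: t=0:+1/4 = 1/4; (3j)²=1/5 [(1 1 2; 1 1 -2)], sign=+1
I_A²/I_B² = (1/30)/(1/5) = 1/6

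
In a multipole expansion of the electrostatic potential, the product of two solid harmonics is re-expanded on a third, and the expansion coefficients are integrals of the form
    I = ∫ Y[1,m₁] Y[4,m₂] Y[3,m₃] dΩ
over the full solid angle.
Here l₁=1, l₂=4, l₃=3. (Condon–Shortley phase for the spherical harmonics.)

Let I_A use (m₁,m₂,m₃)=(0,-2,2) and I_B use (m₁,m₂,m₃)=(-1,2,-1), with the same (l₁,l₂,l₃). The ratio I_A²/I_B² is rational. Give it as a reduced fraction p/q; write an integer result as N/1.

4/5

Shared (l₁,l₂,l₃)=(1,4,3): N and (l;000)² cancel in I_A²/I_B².
A: Δ = 2!·0!·6!/9! = 1/252; Racah Σ t=1..1: t=1:−1/120 = -1/120; ⇒ 3j(1 4 3; 0 -2 2)² = 1/21, sgn +1
B: Δ = 2!·0!·6!/9! = 1/252; Racah Σ t=2..2: t=2:+1/96 = 1/96; ⇒ 3j(1 4 3; -1 2 -1)² = 5/84, sgn +1
I_A²/I_B² = (1/21)/(5/84) = 4/5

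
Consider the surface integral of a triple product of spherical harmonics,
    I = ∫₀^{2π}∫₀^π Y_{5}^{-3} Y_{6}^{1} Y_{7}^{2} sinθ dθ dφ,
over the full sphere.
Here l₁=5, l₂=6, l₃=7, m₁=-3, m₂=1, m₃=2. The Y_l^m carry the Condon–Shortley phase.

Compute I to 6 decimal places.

Checks pass: Σm=0; 18 even; l₃=7∈[1,11].
(2·5+1)(2·6+1)(2·7+1) = 2145
Δ: 4! 6! 8! / 19! → 1/174594420
sum: t=0:+1/4147200 t=1:−1/207360 t=2:+1/82944 t=3:−1/207360 t=4:+1/4147200 = 1/345600
3j²(5 6 7; 0 0 0) = Δ·Π!·Σ² = 420/46189  (sign -1)
sum: t=2:+1/2073600 t=3:−1/414720 t=4:+1/829440 = -1/1382400
3j²(5 6 7; -3 1 2) = Δ·Π!·Σ² = 294/46189  (sign +1)
combine: 4πI² = 2145·420/46189·294/46189 = 1852200/14919047
take √, sign -1: I = -0.09939590

-0.099396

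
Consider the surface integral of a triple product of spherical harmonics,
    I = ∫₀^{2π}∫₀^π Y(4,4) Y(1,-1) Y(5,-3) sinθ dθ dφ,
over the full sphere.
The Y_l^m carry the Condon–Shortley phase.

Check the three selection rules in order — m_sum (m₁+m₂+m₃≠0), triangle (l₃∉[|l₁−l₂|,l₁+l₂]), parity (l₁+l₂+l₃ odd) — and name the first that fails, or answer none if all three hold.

none

Σmᵢ = 0  ✓
l₃∈[|l₁−l₂|,l₁+l₂]=[3,5], have l₃=5  ✓
Σlᵢ = 10 ⇒ even  ✓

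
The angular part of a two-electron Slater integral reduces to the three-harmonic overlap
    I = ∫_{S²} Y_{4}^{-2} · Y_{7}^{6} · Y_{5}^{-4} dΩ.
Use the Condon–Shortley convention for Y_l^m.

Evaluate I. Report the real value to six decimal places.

0.061746

Rules hold: Σm=0, L=16 even, 3≤5≤11.
N = 9·15·11 = 1485
Δ = 6!·2!·8!/17! = 1/6126120
Racah Σ t=2..4: t=2:+1/69120 t=3:−1/20736 t=4:+1/69120 = -1/51840
⇒ 3j(4 7 5; 0 0 0)² = 280/21879, sgn +1
Racah Σ t=5..6: t=5:−1/4838400 t=6:+1/7257600 = -1/14515200
⇒ 3j(4 7 5; -2 6 -4)² = 3/1190, sgn +1
4πI² = N·(3j₀)²·(3jₘ)² = 180/3757
I = +1·√(0.0479106/4π) = 0.06174627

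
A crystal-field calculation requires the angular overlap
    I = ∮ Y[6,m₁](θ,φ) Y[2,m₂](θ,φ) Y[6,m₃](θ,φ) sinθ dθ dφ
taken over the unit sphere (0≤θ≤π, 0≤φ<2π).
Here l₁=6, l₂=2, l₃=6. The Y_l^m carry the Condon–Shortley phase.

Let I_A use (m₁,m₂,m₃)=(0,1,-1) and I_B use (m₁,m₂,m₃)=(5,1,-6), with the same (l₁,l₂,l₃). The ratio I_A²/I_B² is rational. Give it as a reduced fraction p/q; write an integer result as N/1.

Shared (l₁,l₂,l₃)=(6,2,6): N and (l;000)² cancel in I_A²/I_B².
A: Δ = 2!·10!·2!/15! = 1/90090; Racah Σ t=1..2: t=1:−1/28800 t=2:+1/34560 = -1/172800; ⇒ 3j(6 2 6; 0 1 -1)² = 1/1430, sgn +1
B: Δ = 2!·10!·2!/15! = 1/90090; Racah Σ t=1..1: t=1:−1/7257600 = -1/7257600; ⇒ 3j(6 2 6; 5 1 -6)² = 11/455, sgn -1
I_A²/I_B² = (1/1430)/(11/455) = 7/242

7/242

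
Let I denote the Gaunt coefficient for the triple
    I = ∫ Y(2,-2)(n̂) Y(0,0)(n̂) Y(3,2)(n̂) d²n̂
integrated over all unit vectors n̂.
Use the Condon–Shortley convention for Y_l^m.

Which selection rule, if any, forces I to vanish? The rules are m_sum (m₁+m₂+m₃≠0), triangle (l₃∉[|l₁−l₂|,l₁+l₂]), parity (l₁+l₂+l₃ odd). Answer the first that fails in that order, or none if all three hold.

triangle

Σmᵢ = 0  ✓
l₃∈[|l₁−l₂|,l₁+l₂]=[2,2], have l₃=3  ✗
Σlᵢ = 5 ⇒ odd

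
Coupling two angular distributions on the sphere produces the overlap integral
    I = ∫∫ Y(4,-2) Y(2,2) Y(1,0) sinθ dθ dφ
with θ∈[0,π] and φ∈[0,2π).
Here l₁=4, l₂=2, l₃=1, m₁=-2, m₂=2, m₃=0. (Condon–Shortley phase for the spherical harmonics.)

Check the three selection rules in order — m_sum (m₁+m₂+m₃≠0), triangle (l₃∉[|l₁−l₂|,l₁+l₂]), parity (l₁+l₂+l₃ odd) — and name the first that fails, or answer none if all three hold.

Σmᵢ = 0  ✓
l₃∈[|l₁−l₂|,l₁+l₂]=[2,6], have l₃=1  ✗
Σlᵢ = 7 ⇒ odd

triangle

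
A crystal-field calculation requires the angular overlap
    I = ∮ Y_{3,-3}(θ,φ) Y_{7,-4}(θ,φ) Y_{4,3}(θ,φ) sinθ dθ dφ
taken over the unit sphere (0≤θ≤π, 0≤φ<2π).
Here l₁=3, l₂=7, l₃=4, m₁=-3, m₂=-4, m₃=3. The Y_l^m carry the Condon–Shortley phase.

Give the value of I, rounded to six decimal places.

0.000000

Σmᵢ = -4 ≠ 0, so the φ-integral vanishes; I = 0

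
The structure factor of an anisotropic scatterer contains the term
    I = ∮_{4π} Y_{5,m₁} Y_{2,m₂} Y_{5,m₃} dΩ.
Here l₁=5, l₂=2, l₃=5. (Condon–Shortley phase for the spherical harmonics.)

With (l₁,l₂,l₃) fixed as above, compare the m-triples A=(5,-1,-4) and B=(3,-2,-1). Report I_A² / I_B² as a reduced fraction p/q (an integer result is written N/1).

Same 5,2,5: normalisation and zero-m 3j drop out of the ratio.
A: Δ: 2! 8! 2! / 13! → 1/38610; sum: t=0:+1/80640 = 1/80640; 3j²(5 2 5; 5 -1 -4) = Δ·Π!·Σ² = 9/286  (sign -1)
B: Δ: 2! 8! 2! / 13! → 1/38610; sum: t=0:+1/5760 = 1/5760; 3j²(5 2 5; 3 -2 -1) = Δ·Π!·Σ² = 56/2145  (sign +1)
I_A²/I_B² = (9/286)/(56/2145) = 135/112

135/112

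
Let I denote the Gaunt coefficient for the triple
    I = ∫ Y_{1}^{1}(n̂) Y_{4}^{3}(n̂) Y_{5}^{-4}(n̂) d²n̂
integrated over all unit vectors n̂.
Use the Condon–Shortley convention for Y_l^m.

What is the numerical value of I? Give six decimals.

0.294638

Rules hold: Σm=0, L=10 even, 3≤5≤5.
N = 3·9·11 = 297
Δ = 0!·2!·8!/11! = 1/495
Racah Σ t=0..0: t=0:+1/576 = 1/576
⇒ 3j(1 4 5; 0 0 0)² = 5/99, sgn -1
Racah Σ t=0..0: t=0:+1/10080 = 1/10080
⇒ 3j(1 4 5; 1 3 -4)² = 4/55, sgn -1
4πI² = N·(3j₀)²·(3jₘ)² = 12/11
I = +1·√(1.09091/4π) = 0.29463840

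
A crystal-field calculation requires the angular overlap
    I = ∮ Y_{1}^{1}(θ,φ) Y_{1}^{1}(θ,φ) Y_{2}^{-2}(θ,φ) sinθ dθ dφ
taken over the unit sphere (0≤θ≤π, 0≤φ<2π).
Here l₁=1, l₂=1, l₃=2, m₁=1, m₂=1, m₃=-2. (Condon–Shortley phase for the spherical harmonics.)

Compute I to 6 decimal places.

0.309019

m-sum 0 ✓  L=4 even ✓  0≤2≤2 ✓
Π(2lᵢ+1) = 3×3×5 = 45
triangle coeff Δ(1,1,2) = 1/30
Σ_t [0,0]: t=0:+1/1 = 1/1
(3j)²=2/15 [(1 1 2; 0 0 0)], sign=+1
Σ_t [0,0]: t=0:+1/4 = 1/4
(3j)²=1/5 [(1 1 2; 1 1 -2)], sign=+1
⇒ 4πI² = 6/5
I = (+1)√(6/5/(4π)) = 0.30901936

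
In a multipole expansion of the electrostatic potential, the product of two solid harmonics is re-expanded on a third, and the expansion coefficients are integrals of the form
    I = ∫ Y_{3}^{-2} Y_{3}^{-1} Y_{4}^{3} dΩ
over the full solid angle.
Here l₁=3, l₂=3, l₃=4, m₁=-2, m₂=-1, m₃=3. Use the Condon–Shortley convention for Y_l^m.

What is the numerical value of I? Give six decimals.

Checks pass: Σm=0; 10 even; l₃=4∈[0,6].
(2·3+1)(2·3+1)(2·4+1) = 441
Δ: 2! 4! 4! / 11! → 1/34650
sum: t=0:+1/72 t=1:−1/16 t=2:+1/72 = -5/144
3j²(3 3 4; 0 0 0) = Δ·Π!·Σ² = 2/77  (sign -1)
sum: t=1:−1/144 t=2:+1/288 = -1/288
3j²(3 3 4; -2 -1 3) = Δ·Π!·Σ² = 1/99  (sign +1)
combine: 4πI² = 441·2/77·1/99 = 14/121
take √, sign -1: I = -0.09595473

-0.095955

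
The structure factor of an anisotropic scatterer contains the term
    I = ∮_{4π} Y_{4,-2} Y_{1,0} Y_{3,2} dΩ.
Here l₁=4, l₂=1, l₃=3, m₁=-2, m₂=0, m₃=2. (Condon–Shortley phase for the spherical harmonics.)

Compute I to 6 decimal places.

Checks pass: Σm=0; 8 even; l₃=3∈[3,5].
(2·4+1)(2·1+1)(2·3+1) = 189
Δ: 2! 6! 0! / 9! → 1/252
sum: t=1:−1/36 = -1/36
3j²(4 1 3; 0 0 0) = Δ·Π!·Σ² = 4/63  (sign +1)
sum: t=1:−1/120 = -1/120
3j²(4 1 3; -2 0 2) = Δ·Π!·Σ² = 1/21  (sign +1)
combine: 4πI² = 189·4/63·1/21 = 4/7
take √, sign +1: I = 0.21324362

0.213244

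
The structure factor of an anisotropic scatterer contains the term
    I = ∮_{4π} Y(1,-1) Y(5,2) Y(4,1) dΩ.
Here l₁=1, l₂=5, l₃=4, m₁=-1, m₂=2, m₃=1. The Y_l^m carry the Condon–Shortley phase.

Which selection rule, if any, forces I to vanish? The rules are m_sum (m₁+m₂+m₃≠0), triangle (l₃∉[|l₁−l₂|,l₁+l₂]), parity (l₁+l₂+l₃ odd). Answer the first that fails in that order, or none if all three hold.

m_sum

m₁+m₂+m₃ = -1 + 2 + 1 = 2  ✗
triangle: |1−5|=4 ≤ l₃=4 ≤ 1+5=6
parity: l₁+l₂+l₃ = 10 is even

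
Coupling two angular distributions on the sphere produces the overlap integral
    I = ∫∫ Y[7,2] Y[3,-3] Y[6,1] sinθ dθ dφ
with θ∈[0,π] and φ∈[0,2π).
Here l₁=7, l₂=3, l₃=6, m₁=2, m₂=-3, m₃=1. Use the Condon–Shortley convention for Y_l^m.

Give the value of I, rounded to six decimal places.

-0.170823

Rules hold: Σm=0, L=16 even, 4≤6≤10.
N = 15·7·13 = 1365
Δ = 4!·10!·2!/17! = 1/2042040
Racah Σ t=1..3: t=1:−1/207360 t=2:+1/57600 t=3:−1/207360 = 1/129600
⇒ 3j(7 3 6; 0 0 0)² = 168/12155, sgn +1
Racah Σ t=0..0: t=0:+1/691200 = 1/691200
⇒ 3j(7 3 6; 2 -3 1)² = 189/9724, sgn -1
4πI² = N·(3j₀)²·(3jₘ)² = 166698/454597
I = -1·√(0.366694/4π) = -0.17082325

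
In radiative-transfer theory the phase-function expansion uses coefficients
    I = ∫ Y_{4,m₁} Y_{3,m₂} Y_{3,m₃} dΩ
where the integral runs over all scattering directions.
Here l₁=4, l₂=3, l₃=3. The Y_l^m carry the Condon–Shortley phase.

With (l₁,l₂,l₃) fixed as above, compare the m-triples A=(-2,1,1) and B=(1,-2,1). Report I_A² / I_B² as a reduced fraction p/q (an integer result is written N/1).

Same 4,3,3: normalisation and zero-m 3j drop out of the ratio.
A: Δ: 4! 4! 2! / 11! → 1/34650; sum: t=2:+1/192 t=3:−1/36 t=4:+1/192 = -5/288; 3j²(4 3 3; -2 1 1) = Δ·Π!·Σ² = 20/693  (sign -1)
B: Δ: 4! 4! 2! / 11! → 1/34650; sum: t=0:+1/144 t=1:−1/48 = -1/72; 3j²(4 3 3; 1 -2 1) = Δ·Π!·Σ² = 16/693  (sign -1)
I_A²/I_B² = (20/693)/(16/693) = 5/4

5/4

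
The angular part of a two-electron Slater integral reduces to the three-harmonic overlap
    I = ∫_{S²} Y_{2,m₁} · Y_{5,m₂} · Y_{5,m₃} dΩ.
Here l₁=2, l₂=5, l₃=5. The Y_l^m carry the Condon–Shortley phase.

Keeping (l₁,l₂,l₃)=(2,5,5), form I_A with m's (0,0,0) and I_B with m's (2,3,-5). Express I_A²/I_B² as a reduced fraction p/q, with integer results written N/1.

Same 2,5,5: normalisation and zero-m 3j drop out of the ratio.
A: Δ: 2! 2! 8! / 13! → 1/38610; sum: t=0:+1/2880 t=1:−1/576 t=2:+1/2880 = -1/960; 3j²(2 5 5; 0 0 0) = Δ·Π!·Σ² = 10/429  (sign +1)
B: Δ: 2! 2! 8! / 13! → 1/38610; sum: t=0:+1/161280 = 1/161280; 3j²(2 5 5; 2 3 -5) = Δ·Π!·Σ² = 1/143  (sign +1)
I_A²/I_B² = (10/429)/(1/143) = 10/3

10/3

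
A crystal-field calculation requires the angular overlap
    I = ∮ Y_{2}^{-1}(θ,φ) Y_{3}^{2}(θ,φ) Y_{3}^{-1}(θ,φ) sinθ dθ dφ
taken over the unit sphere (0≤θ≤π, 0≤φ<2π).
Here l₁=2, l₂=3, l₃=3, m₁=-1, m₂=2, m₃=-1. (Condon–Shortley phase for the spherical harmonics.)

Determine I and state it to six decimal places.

m-sum 0 ✓  L=8 even ✓  1≤3≤5 ✓
Π(2lᵢ+1) = 5×7×7 = 245
triangle coeff Δ(2,3,3) = 1/3780
Σ_t [0,2]: t=0:+1/24 t=1:−1/4 t=2:+1/24 = -1/6
(3j)²=4/105 [(2 3 3; 0 0 0)], sign=+1
Σ_t [1,2]: t=1:−1/48 t=2:+1/12 = 1/16
(3j)²=1/28 [(2 3 3; -1 2 -1)], sign=+1
⇒ 4πI² = 1/3
I = (+1)√(1/3/(4π)) = 0.16286750

0.162868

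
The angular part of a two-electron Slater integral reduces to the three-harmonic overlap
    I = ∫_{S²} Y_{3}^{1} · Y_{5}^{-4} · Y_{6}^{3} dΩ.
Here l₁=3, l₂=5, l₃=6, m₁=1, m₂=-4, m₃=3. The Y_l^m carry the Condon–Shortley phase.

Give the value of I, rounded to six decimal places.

m-sum 0 ✓  L=14 even ✓  2≤6≤8 ✓
Π(2lᵢ+1) = 7×11×13 = 1001
triangle coeff Δ(3,5,6) = 1/675675
Σ_t [0,2]: t=0:+1/8640 t=1:−1/2304 t=2:+1/8640 = -7/34560
(3j)²=7/429 [(3 5 6; 0 0 0)], sign=-1
Σ_t [0,1]: t=0:+1/40320 t=1:−1/241920 = 1/48384
(3j)²=24/1001 [(3 5 6; 1 -4 3)], sign=-1
⇒ 4πI² = 56/143
I = (+1)√(56/143/(4π)) = 0.17653103

0.176531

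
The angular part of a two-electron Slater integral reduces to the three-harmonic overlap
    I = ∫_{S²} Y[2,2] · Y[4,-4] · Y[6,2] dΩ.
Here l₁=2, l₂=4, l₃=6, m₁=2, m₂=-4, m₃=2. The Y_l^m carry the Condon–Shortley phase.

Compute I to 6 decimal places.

Checks pass: Σm=0; 12 even; l₃=6∈[2,6].
(2·2+1)(2·4+1)(2·6+1) = 585
Δ: 0! 4! 8! / 13! → 1/6435
sum: t=0:+1/2304 = 1/2304
3j²(2 4 6; 0 0 0) = Δ·Π!·Σ² = 5/143  (sign +1)
sum: t=0:+1/967680 = 1/967680
3j²(2 4 6; 2 -4 2) = Δ·Π!·Σ² = 1/6435  (sign +1)
combine: 4πI² = 585·5/143·1/6435 = 5/1573
take √, sign +1: I = 0.01590434

0.015904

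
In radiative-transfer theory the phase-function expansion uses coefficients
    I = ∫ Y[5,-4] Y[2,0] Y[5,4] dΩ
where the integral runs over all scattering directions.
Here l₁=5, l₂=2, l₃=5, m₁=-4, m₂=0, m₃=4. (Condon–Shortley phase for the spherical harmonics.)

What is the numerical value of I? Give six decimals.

Checks pass: Σm=0; 12 even; l₃=5∈[3,7].
(2·5+1)(2·2+1)(2·5+1) = 605
Δ: 2! 8! 2! / 13! → 1/38610
sum: t=0:+1/2880 t=1:−1/576 t=2:+1/2880 = -1/960
3j²(5 2 5; 0 0 0) = Δ·Π!·Σ² = 10/429  (sign +1)
sum: t=1:−1/40320 t=2:+1/20160 = 1/40320
3j²(5 2 5; -4 0 4) = Δ·Π!·Σ² = 6/715  (sign -1)
combine: 4πI² = 605·10/429·6/715 = 20/169
take √, sign -1: I = -0.09704356

-0.097044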